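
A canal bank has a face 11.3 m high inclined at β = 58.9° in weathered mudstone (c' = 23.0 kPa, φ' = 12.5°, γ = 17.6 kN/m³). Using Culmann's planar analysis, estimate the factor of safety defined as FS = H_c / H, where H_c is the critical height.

H_c = (4c'/γ) · sinβ cosφ' / [1 − cos(β − φ')]
    = (4·23.0/17.6) · sin58.9°·cos12.5° / [1 − cos46.4°]
    = 5.227 · 0.8360 / 0.3104 = 14.08 m
FS = H_c / H = 14.08 / 11.3 = 1.246

FS = 1.25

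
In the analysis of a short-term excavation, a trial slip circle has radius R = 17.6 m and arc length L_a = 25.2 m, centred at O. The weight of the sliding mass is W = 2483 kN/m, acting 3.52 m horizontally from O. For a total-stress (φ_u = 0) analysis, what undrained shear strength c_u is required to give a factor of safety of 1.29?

c_u = 25.4 kPa

FS = c_u·L_a·R / (W·d), so c_u = FS·W·d / (L_a·R).
c_u = 1.29·2483·3.52 / (25.20·17.6) = 11274.8 / 443.52 = 25.42 kPa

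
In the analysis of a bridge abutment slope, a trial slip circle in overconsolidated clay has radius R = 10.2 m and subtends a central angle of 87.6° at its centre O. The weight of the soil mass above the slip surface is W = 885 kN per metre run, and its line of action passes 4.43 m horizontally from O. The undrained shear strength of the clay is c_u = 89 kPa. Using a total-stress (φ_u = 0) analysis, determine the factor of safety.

FS = 3.61

Taking moments about the centre O, the resisting moment is provided by the undrained shear strength acting along the arc:
Arc length L_a = R·θ = 10.2·(87.6°·π/180) = 10.2·1.5289 = 15.59 m
M_R = c_u·L_a·R = 89·15.59·10.2 = 14157.0 kN·m/m
M_D = W·d = 885·4.43 = 3920.5 kN·m/m
FS = M_R / M_D = 14157.0 / 3920.5 = 3.611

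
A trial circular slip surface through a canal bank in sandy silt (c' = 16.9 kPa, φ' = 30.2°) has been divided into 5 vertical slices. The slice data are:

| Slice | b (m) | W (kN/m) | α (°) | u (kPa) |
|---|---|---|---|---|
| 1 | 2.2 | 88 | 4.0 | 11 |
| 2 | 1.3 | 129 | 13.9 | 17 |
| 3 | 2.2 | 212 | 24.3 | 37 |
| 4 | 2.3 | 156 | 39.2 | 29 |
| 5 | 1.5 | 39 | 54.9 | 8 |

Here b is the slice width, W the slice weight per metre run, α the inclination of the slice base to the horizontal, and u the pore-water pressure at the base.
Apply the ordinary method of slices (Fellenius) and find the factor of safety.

Ordinary method of slices: FS = Σ[c'·Δl_i + (W_i cosα_i − u_i·Δl_i)·tanφ'] / Σ W_i sinα_i, with Δl_i = b_i / cosα_i.
Slice 1: Δl = 2.2/cos4.0° = 2.205 m; N'_1 = 88·cos4.0° − 11·2.205 = 63.5; c'Δl = 37.27; W sinα = 6.1
Slice 2: Δl = 1.3/cos13.9° = 1.339 m; N'_2 = 129·cos13.9° − 17·1.339 = 102.5; c'Δl = 22.63; W sinα = 31.0
Slice 3: Δl = 2.2/cos24.3° = 2.414 m; N'_3 = 212·cos24.3° − 37·2.414 = 103.9; c'Δl = 40.79; W sinα = 87.2
Slice 4: Δl = 2.3/cos39.2° = 2.968 m; N'_4 = 156·cos39.2° − 29·2.968 = 34.8; c'Δl = 50.16; W sinα = 98.6
Slice 5: Δl = 1.5/cos54.9° = 2.609 m; N'_5 = 39·cos54.9° − 8·2.609 = 1.6; c'Δl = 44.09; W sinα = 31.9
Σc'Δl = 194.9 kN/m; ΣN' = 306.3 kN/m; ΣW sinα = 254.9 kN/m
Resisting = 194.9 + 306.3·tan30.2° = 194.9 + 178.2 = 373.2 kN/m
FS = 373.2 / 254.9 = 1.464

FS = 1.46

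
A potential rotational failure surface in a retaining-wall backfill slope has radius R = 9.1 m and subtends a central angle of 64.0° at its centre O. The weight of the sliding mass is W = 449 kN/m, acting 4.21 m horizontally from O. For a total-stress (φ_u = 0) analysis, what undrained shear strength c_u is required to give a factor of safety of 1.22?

c_u = 24.9 kPa

FS = c_u·L_a·R / (W·d), so c_u = FS·W·d / (L_a·R).
Arc length L_a = R·θ = 9.1·(64.0°·π/180) = 9.1·1.1170 = 10.16 m
c_u = 1.22·449·4.21 / (10.16·9.1) = 2306.2 / 92.50 = 24.93 kPa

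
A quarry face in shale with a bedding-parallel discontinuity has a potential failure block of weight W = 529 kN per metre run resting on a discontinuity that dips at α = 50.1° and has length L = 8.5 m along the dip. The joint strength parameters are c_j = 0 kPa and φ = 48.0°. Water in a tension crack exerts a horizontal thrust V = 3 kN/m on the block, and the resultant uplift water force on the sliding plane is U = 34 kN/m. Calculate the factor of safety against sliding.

Resolving the block weight along and normal to the plane and applying the Mohr–Coulomb strength on the joint:
N' = W cosα − U − V sinα = 529·cos50.1° − 34 − 3·sin50.1° = 303.0 kN/m
Driving force T = W sinα + V cosα = 529·sin50.1° + 3·cos50.1° = 407.8 kN/m
Resisting force R = c_j·L + N'·tanφ = 0·8.5 + 303.0·tan48.0° = 0.0 + 336.5 = 336.5 kN/m
FS = R / T = 336.5 / 407.8 = 0.825

FS = 0.83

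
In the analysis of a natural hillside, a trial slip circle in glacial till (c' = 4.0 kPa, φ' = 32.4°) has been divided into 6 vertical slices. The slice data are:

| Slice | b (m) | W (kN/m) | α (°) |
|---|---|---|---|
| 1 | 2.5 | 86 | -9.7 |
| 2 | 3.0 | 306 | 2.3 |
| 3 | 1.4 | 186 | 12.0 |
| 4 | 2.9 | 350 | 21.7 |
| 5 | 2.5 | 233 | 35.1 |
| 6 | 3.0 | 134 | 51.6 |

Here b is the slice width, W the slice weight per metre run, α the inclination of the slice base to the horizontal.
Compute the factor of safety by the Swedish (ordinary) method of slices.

Ordinary method of slices: FS = Σ[c'·Δl_i + (W_i cosα_i)·tanφ'] / Σ W_i sinα_i, with Δl_i = b_i / cosα_i.
Slice 1: Δl = 2.5/cos(-9.7°) = 2.536 m; N'_1 = 86·cos(-9.7°) = 84.8; c'Δl = 10.15; W sinα = -14.5
Slice 2: Δl = 3.0/cos2.3° = 3.002 m; N'_2 = 306·cos2.3° = 305.8; c'Δl = 12.01; W sinα = 12.3
Slice 3: Δl = 1.4/cos12.0° = 1.431 m; N'_3 = 186·cos12.0° = 181.9; c'Δl = 5.73; W sinα = 38.7
Slice 4: Δl = 2.9/cos21.7° = 3.121 m; N'_4 = 350·cos21.7° = 325.2; c'Δl = 12.48; W sinα = 129.4
Slice 5: Δl = 2.5/cos35.1° = 3.056 m; N'_5 = 233·cos35.1° = 190.6; c'Δl = 12.22; W sinα = 134.0
Slice 6: Δl = 3.0/cos51.6° = 4.830 m; N'_6 = 134·cos51.6° = 83.2; c'Δl = 19.32; W sinα = 105.0
Σc'Δl = 71.9 kN/m; ΣN' = 1171.5 kN/m; ΣW sinα = 404.9 kN/m
Resisting = 71.9 + 1171.5·tan32.4° = 71.9 + 743.5 = 815.4 kN/m
FS = 815.4 / 404.9 = 2.014

FS = 2.01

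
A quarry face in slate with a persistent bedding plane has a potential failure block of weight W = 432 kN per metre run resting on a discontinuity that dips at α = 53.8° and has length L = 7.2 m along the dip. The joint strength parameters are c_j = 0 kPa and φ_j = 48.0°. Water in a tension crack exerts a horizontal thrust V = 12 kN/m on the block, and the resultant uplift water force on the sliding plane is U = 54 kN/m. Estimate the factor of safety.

Resolving the block weight along and normal to the plane and applying the Mohr–Coulomb strength on the joint:
N' = W cosα − U − V sinα = 432·cos53.8° − 54 − 12·sin53.8° = 191.5 kN/m
Driving force T = W sinα + V cosα = 432·sin53.8° + 12·cos53.8° = 355.7 kN/m
Resisting force R = c_j·L + N'·tanφ_j = 0·7.2 + 191.5·tan48.0° = 0.0 + 212.6 = 212.6 kN/m
FS = R / T = 212.6 / 355.7 = 0.598

FS = 0.60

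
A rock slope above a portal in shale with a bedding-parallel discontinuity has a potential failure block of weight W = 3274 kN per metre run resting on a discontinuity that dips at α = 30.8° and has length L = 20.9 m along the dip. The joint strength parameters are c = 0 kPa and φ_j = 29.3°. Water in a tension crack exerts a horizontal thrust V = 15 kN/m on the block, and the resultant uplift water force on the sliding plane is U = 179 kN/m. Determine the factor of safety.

Resolving the block weight along and normal to the plane and applying the Mohr–Coulomb strength on the joint:
N' = W cosα − U − V sinα = 3274·cos30.8° − 179 − 15·sin30.8° = 2625.6 kN/m
Driving force T = W sinα + V cosα = 3274·sin30.8° + 15·cos30.8° = 1689.3 kN/m
Resisting force R = c·L + N'·tanφ_j = 0·20.9 + 2625.6·tan29.3° = 0.0 + 1473.4 = 1473.4 kN/m
FS = R / T = 1473.4 / 1689.3 = 0.872

FS = 0.87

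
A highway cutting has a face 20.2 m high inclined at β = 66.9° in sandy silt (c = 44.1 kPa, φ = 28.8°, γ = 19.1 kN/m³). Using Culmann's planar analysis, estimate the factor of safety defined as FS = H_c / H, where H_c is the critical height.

H_c = (4c/γ) · sinβ cosφ / [1 − cos(β − φ)]
    = (4·44.1/19.1) · sin66.9°·cos28.8° / [1 − cos38.1°]
    = 9.236 · 0.8060 / 0.2131 = 34.94 m
FS = H_c / H = 34.94 / 20.2 = 1.730

FS = 1.73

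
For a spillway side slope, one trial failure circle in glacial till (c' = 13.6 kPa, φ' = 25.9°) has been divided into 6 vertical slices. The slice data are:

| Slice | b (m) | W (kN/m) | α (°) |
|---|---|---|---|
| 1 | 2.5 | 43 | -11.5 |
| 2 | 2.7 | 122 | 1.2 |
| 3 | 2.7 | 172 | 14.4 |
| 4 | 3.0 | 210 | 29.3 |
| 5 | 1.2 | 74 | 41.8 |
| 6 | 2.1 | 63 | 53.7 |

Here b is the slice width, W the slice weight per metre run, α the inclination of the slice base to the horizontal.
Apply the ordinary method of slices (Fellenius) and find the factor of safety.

Ordinary method of slices: FS = Σ[c'·Δl_i + (W_i cosα_i)·tanφ'] / Σ W_i sinα_i, with Δl_i = b_i / cosα_i.
Slice 1: Δl = 2.5/cos(-11.5°) = 2.551 m; N'_1 = 43·cos(-11.5°) = 42.1; c'Δl = 34.70; W sinα = -8.6
Slice 2: Δl = 2.7/cos1.2° = 2.701 m; N'_2 = 122·cos1.2° = 122.0; c'Δl = 36.73; W sinα = 2.6
Slice 3: Δl = 2.7/cos14.4° = 2.788 m; N'_3 = 172·cos14.4° = 166.6; c'Δl = 37.91; W sinα = 42.8
Slice 4: Δl = 3.0/cos29.3° = 3.440 m; N'_4 = 210·cos29.3° = 183.1; c'Δl = 46.79; W sinα = 102.8
Slice 5: Δl = 1.2/cos41.8° = 1.610 m; N'_5 = 74·cos41.8° = 55.2; c'Δl = 21.89; W sinα = 49.3
Slice 6: Δl = 2.1/cos53.7° = 3.547 m; N'_6 = 63·cos53.7° = 37.3; c'Δl = 48.24; W sinα = 50.8
Σc'Δl = 226.3 kN/m; ΣN' = 606.3 kN/m; ΣW sinα = 239.6 kN/m
Resisting = 226.3 + 606.3·tan25.9° = 226.3 + 294.4 = 520.7 kN/m
FS = 520.7 / 239.6 = 2.173

FS = 2.17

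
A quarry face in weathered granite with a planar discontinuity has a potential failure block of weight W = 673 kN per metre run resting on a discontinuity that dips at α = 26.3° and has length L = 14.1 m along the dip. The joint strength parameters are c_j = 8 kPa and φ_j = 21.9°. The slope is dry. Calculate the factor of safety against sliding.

Resolving the block weight along and normal to the plane and applying the Mohr–Coulomb strength on the joint:
N' = W cosα = 673·cos26.3° = 603.3 kN/m
Driving force T = W sinα = 673·sin26.3° = 298.2 kN/m
Resisting force R = c_j·L + N'·tanφ_j = 8·14.1 + 603.3·tan21.9° = 112.8 + 242.5 = 355.3 kN/m
FS = R / T = 355.3 / 298.2 = 1.192

FS = 1.19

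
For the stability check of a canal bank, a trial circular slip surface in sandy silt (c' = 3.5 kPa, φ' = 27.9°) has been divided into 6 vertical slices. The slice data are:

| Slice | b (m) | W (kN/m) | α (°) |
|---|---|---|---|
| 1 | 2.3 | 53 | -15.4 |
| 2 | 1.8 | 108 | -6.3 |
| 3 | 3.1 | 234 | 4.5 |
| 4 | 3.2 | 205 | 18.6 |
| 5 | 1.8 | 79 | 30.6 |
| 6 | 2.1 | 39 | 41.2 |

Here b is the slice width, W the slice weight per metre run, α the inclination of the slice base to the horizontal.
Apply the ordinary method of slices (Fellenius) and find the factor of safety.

FS = 3.36

Ordinary method of slices: FS = Σ[c'·Δl_i + (W_i cosα_i)·tanφ'] / Σ W_i sinα_i, with Δl_i = b_i / cosα_i.
Slice 1: Δl = 2.3/cos(-15.4°) = 2.386 m; N'_1 = 53·cos(-15.4°) = 51.1; c'Δl = 8.35; W sinα = -14.1
Slice 2: Δl = 1.8/cos(-6.3°) = 1.811 m; N'_2 = 108·cos(-6.3°) = 107.3; c'Δl = 6.34; W sinα = -11.9
Slice 3: Δl = 3.1/cos4.5° = 3.110 m; N'_3 = 234·cos4.5° = 233.3; c'Δl = 10.88; W sinα = 18.4
Slice 4: Δl = 3.2/cos18.6° = 3.376 m; N'_4 = 205·cos18.6° = 194.3; c'Δl = 11.82; W sinα = 65.4
Slice 5: Δl = 1.8/cos30.6° = 2.091 m; N'_5 = 79·cos30.6° = 68.0; c'Δl = 7.32; W sinα = 40.2
Slice 6: Δl = 2.1/cos41.2° = 2.791 m; N'_6 = 39·cos41.2° = 29.3; c'Δl = 9.77; W sinα = 25.7
Σc'Δl = 54.5 kN/m; ΣN' = 683.4 kN/m; ΣW sinα = 123.7 kN/m
Resisting = 54.5 + 683.4·tan27.9° = 54.5 + 361.8 = 416.3 kN/m
FS = 416.3 / 123.7 = 3.365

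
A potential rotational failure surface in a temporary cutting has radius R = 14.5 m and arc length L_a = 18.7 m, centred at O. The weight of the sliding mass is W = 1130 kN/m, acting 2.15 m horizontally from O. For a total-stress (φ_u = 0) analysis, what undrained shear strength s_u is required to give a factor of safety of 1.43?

FS = s_u·L_a·R / (W·d), so s_u = FS·W·d / (L_a·R).
s_u = 1.43·1130·2.15 / (18.70·14.5) = 3474.2 / 271.15 = 12.81 kPa

s_u = 12.8 kPa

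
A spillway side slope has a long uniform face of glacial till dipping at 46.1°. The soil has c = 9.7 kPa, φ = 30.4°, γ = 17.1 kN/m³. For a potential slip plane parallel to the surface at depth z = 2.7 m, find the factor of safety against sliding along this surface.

FS = 0.99

For an infinite slope with a slip plane parallel to the surface (no pore pressure): FS = [c + γz cos²β tanφ] / [γz sinβ cosβ].
γz = 17.1·2.7 = 46.17 kN/m²
Numerator = 9.7 + 46.17·cos²46.1°·tan30.4° = 9.7 + 46.17·0.4808·0.5867 = 22.724 kPa
Denominator = 46.17·sin46.1°·cos46.1° = 46.17·0.7206·0.6934 = 23.068 kPa
FS = 22.724 / 23.068 = 0.985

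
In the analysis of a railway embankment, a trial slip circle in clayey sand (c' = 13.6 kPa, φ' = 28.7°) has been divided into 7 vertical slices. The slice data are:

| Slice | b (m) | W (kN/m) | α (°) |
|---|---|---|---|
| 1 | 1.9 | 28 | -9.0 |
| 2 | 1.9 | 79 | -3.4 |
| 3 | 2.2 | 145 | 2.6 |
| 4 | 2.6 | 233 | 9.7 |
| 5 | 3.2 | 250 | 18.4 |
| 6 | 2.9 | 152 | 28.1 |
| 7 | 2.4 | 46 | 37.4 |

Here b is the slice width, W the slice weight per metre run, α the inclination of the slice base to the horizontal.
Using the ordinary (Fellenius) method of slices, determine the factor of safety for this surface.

FS = 3.42

Ordinary method of slices: FS = Σ[c'·Δl_i + (W_i cosα_i)·tanφ'] / Σ W_i sinα_i, with Δl_i = b_i / cosα_i.
Slice 1: Δl = 1.9/cos(-9.0°) = 1.924 m; N'_1 = 28·cos(-9.0°) = 27.7; c'Δl = 26.16; W sinα = -4.4
Slice 2: Δl = 1.9/cos(-3.4°) = 1.903 m; N'_2 = 79·cos(-3.4°) = 78.9; c'Δl = 25.89; W sinα = -4.7
Slice 3: Δl = 2.2/cos2.6° = 2.202 m; N'_3 = 145·cos2.6° = 144.9; c'Δl = 29.95; W sinα = 6.6
Slice 4: Δl = 2.6/cos9.7° = 2.638 m; N'_4 = 233·cos9.7° = 229.7; c'Δl = 35.87; W sinα = 39.3
Slice 5: Δl = 3.2/cos18.4° = 3.372 m; N'_5 = 250·cos18.4° = 237.2; c'Δl = 45.86; W sinα = 78.9
Slice 6: Δl = 2.9/cos28.1° = 3.288 m; N'_6 = 152·cos28.1° = 134.1; c'Δl = 44.71; W sinα = 71.6
Slice 7: Δl = 2.4/cos37.4° = 3.021 m; N'_7 = 46·cos37.4° = 36.5; c'Δl = 41.09; W sinα = 27.9
Σc'Δl = 249.5 kN/m; ΣN' = 888.9 kN/m; ΣW sinα = 215.2 kN/m
Resisting = 249.5 + 888.9·tan28.7° = 249.5 + 486.6 = 736.2 kN/m
FS = 736.2 / 215.2 = 3.421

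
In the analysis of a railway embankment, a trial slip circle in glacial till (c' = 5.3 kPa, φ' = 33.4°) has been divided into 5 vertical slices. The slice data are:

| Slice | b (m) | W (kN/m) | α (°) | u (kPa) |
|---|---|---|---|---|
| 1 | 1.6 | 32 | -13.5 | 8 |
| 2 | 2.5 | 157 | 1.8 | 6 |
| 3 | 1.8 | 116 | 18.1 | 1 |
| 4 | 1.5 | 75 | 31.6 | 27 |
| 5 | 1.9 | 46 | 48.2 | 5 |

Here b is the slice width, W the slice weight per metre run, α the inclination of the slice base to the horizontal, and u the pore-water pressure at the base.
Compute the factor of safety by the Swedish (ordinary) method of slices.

FS = 2.38

Ordinary method of slices: FS = Σ[c'·Δl_i + (W_i cosα_i − u_i·Δl_i)·tanφ'] / Σ W_i sinα_i, with Δl_i = b_i / cosα_i.
Slice 1: Δl = 1.6/cos(-13.5°) = 1.645 m; N'_1 = 32·cos(-13.5°) − 8·1.645 = 18.0; c'Δl = 8.72; W sinα = -7.5
Slice 2: Δl = 2.5/cos1.8° = 2.501 m; N'_2 = 157·cos1.8° − 6·2.501 = 141.9; c'Δl = 13.26; W sinα = 4.9
Slice 3: Δl = 1.8/cos18.1° = 1.894 m; N'_3 = 116·cos18.1° − 1·1.894 = 108.4; c'Δl = 10.04; W sinα = 36.0
Slice 4: Δl = 1.5/cos31.6° = 1.761 m; N'_4 = 75·cos31.6° − 27·1.761 = 16.3; c'Δl = 9.33; W sinα = 39.3
Slice 5: Δl = 1.9/cos48.2° = 2.851 m; N'_5 = 46·cos48.2° − 5·2.851 = 16.4; c'Δl = 15.11; W sinα = 34.3
Σc'Δl = 56.5 kN/m; ΣN' = 301.0 kN/m; ΣW sinα = 107.1 kN/m
Resisting = 56.5 + 301.0·tan33.4° = 56.5 + 198.5 = 254.9 kN/m
FS = 254.9 / 107.1 = 2.380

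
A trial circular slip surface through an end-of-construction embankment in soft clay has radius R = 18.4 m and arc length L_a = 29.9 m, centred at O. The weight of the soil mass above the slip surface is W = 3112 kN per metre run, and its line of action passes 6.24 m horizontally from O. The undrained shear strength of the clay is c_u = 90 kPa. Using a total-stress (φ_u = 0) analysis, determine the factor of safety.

Taking moments about the centre O, the resisting moment is provided by the undrained shear strength acting along the arc:
M_R = c_u·L_a·R = 90·29.90·18.4 = 49514.4 kN·m/m
M_D = W·d = 3112·6.24 = 19418.9 kN·m/m
FS = M_R / M_D = 49514.4 / 19418.9 = 2.550

FS = 2.55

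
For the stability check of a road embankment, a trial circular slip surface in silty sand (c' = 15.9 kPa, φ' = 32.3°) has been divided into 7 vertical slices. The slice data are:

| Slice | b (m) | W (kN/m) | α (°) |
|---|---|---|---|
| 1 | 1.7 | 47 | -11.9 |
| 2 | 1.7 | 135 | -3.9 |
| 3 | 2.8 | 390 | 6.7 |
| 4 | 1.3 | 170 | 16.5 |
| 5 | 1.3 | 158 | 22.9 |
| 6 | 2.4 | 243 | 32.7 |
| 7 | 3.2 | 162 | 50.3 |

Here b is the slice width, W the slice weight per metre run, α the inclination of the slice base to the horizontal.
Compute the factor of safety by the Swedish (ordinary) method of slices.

Ordinary method of slices: FS = Σ[c'·Δl_i + (W_i cosα_i)·tanφ'] / Σ W_i sinα_i, with Δl_i = b_i / cosα_i.
Slice 1: Δl = 1.7/cos(-11.9°) = 1.737 m; N'_1 = 47·cos(-11.9°) = 46.0; c'Δl = 27.62; W sinα = -9.7
Slice 2: Δl = 1.7/cos(-3.9°) = 1.704 m; N'_2 = 135·cos(-3.9°) = 134.7; c'Δl = 27.09; W sinα = -9.2
Slice 3: Δl = 2.8/cos6.7° = 2.819 m; N'_3 = 390·cos6.7° = 387.3; c'Δl = 44.83; W sinα = 45.5
Slice 4: Δl = 1.3/cos16.5° = 1.356 m; N'_4 = 170·cos16.5° = 163.0; c'Δl = 21.56; W sinα = 48.3
Slice 5: Δl = 1.3/cos22.9° = 1.411 m; N'_5 = 158·cos22.9° = 145.5; c'Δl = 22.44; W sinα = 61.5
Slice 6: Δl = 2.4/cos32.7° = 2.852 m; N'_6 = 243·cos32.7° = 204.5; c'Δl = 45.35; W sinα = 131.3
Slice 7: Δl = 3.2/cos50.3° = 5.010 m; N'_7 = 162·cos50.3° = 103.5; c'Δl = 79.65; W sinα = 124.6
Σc'Δl = 268.5 kN/m; ΣN' = 1184.5 kN/m; ΣW sinα = 392.3 kN/m
Resisting = 268.5 + 1184.5·tan32.3° = 268.5 + 748.8 = 1017.4 kN/m
FS = 1017.4 / 392.3 = 2.593

FS = 2.59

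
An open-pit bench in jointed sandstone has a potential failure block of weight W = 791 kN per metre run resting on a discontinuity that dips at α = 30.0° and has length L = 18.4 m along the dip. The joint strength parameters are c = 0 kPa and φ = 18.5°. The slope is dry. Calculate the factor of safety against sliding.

Resolving the block weight along and normal to the plane and applying the Mohr–Coulomb strength on the joint:
N' = W cosα = 791·cos30.0° = 685.0 kN/m
Driving force T = W sinα = 791·sin30.0° = 395.5 kN/m
Resisting force R = c·L + N'·tanφ = 0·18.4 + 685.0·tan18.5° = 0.0 + 229.2 = 229.2 kN/m
FS = R / T = 229.2 / 395.5 = 0.580

FS = 0.58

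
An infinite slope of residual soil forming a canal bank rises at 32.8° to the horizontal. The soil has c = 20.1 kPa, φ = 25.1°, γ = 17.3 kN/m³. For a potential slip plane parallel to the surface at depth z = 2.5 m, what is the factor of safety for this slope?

For an infinite slope with a slip plane parallel to the surface (no pore pressure): FS = [c + γz cos²β tanφ] / [γz sinβ cosβ].
γz = 17.3·2.5 = 43.25 kN/m²
Numerator = 20.1 + 43.25·cos²32.8°·tan25.1° = 20.1 + 43.25·0.7066·0.4684 = 34.415 kPa
Denominator = 43.25·sin32.8°·cos32.8° = 43.25·0.5417·0.8406 = 19.694 kPa
FS = 34.415 / 19.694 = 1.748

FS = 1.75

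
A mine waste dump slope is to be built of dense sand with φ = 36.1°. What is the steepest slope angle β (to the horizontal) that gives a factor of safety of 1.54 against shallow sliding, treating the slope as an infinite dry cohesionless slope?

For an infinite dry cohesionless slope FS = tanφ/tanβ, so tanβ = tanφ / FS.
tanβ = tan36.1° / 1.54 = 0.7292 / 1.54 = 0.4735
β = arctan(0.4735) = 25.34°

β = 25.3°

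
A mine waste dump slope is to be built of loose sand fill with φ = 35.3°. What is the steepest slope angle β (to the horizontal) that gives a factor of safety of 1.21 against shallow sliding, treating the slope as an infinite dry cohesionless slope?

β = 30.3°

For an infinite dry cohesionless slope FS = tanφ/tanβ, so tanβ = tanφ / FS.
tanβ = tan35.3° / 1.21 = 0.7080 / 1.21 = 0.5852
β = arctan(0.5852) = 30.33°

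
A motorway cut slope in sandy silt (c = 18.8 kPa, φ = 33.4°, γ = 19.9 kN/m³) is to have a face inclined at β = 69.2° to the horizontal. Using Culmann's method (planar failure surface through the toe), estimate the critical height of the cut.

H_c = 15.61 m

Culmann's analysis gives the critical failure plane at α_cr = (β + φ)/2 = (69.2 + 33.4)/2 = 51.3°, and the critical height
H_c = (4c/γ) · sinβ cosφ / [1 − cos(β − φ)]
    = (4·18.8/19.9) · sin69.2°·cos33.4° / [1 − cos(35.8°)]
    = 3.779 · 0.9348·0.8348 / [1 − 0.8111]
    = 3.779 · 0.7804 / 0.1889
    = 15.61 m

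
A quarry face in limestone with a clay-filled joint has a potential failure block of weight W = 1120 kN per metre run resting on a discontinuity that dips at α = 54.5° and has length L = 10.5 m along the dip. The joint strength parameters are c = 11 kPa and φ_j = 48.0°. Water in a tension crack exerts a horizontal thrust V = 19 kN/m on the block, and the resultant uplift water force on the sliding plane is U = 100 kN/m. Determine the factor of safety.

FS = 0.77

Resolving the block weight along and normal to the plane and applying the Mohr–Coulomb strength on the joint:
N' = W cosα − U − V sinα = 1120·cos54.5° − 100 − 19·sin54.5° = 534.9 kN/m
Driving force T = W sinα + V cosα = 1120·sin54.5° + 19·cos54.5° = 922.8 kN/m
Resisting force R = c·L + N'·tanφ_j = 11·10.5 + 534.9·tan48.0° = 115.5 + 594.1 = 709.6 kN/m
FS = R / T = 709.6 / 922.8 = 0.769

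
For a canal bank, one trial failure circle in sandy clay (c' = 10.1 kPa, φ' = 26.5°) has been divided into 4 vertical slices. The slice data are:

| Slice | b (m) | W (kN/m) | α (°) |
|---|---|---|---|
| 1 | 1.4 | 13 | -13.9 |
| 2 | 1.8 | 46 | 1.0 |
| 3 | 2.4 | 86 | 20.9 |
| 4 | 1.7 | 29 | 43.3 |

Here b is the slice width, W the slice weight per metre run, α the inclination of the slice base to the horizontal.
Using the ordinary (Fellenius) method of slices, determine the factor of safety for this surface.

FS = 3.36

Ordinary method of slices: FS = Σ[c'·Δl_i + (W_i cosα_i)·tanφ'] / Σ W_i sinα_i, with Δl_i = b_i / cosα_i.
Slice 1: Δl = 1.4/cos(-13.9°) = 1.442 m; N'_1 = 13·cos(-13.9°) = 12.6; c'Δl = 14.57; W sinα = -3.1
Slice 2: Δl = 1.8/cos1.0° = 1.800 m; N'_2 = 46·cos1.0° = 46.0; c'Δl = 18.18; W sinα = 0.8
Slice 3: Δl = 2.4/cos20.9° = 2.569 m; N'_3 = 86·cos20.9° = 80.3; c'Δl = 25.95; W sinα = 30.7
Slice 4: Δl = 1.7/cos43.3° = 2.336 m; N'_4 = 29·cos43.3° = 21.1; c'Δl = 23.59; W sinα = 19.9
Σc'Δl = 82.3 kN/m; ΣN' = 160.1 kN/m; ΣW sinα = 48.2 kN/m
Resisting = 82.3 + 160.1·tan26.5° = 82.3 + 79.8 = 162.1 kN/m
FS = 162.1 / 48.2 = 3.360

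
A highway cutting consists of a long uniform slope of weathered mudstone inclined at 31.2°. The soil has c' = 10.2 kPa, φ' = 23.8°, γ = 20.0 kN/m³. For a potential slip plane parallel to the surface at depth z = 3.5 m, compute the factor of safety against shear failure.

For an infinite slope with a slip plane parallel to the surface (no pore pressure): FS = [c' + γz cos²β tanφ'] / [γz sinβ cosβ].
γz = 20.0·3.5 = 70.00 kN/m²
Numerator = 10.2 + 70.00·cos²31.2°·tan23.8° = 10.2 + 70.00·0.7316·0.4411 = 32.789 kPa
Denominator = 70.00·sin31.2°·cos31.2° = 70.00·0.5180·0.8554 = 31.017 kPa
FS = 32.789 / 31.017 = 1.057

FS = 1.06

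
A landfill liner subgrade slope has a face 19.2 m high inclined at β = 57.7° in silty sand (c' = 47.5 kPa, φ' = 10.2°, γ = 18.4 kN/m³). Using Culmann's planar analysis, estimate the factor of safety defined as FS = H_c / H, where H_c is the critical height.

FS = 1.38

H_c = (4c'/γ) · sinβ cosφ' / [1 − cos(β − φ')]
    = (4·47.5/18.4) · sin57.7°·cos10.2° / [1 − cos47.5°]
    = 10.326 · 0.8319 / 0.3244 = 26.48 m
FS = H_c / H = 26.48 / 19.2 = 1.379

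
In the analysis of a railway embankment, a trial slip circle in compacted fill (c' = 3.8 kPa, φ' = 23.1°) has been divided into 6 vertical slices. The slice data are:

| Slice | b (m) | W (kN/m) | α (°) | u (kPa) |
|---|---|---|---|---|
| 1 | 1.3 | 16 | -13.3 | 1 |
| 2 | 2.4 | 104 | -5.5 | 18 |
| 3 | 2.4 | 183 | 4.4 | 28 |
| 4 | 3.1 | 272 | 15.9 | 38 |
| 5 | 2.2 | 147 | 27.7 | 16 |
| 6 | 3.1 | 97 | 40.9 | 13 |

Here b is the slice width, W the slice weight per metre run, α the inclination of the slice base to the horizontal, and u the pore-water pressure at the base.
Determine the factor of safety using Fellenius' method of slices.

Ordinary method of slices: FS = Σ[c'·Δl_i + (W_i cosα_i − u_i·Δl_i)·tanφ'] / Σ W_i sinα_i, with Δl_i = b_i / cosα_i.
Slice 1: Δl = 1.3/cos(-13.3°) = 1.336 m; N'_1 = 16·cos(-13.3°) − 1·1.336 = 14.2; c'Δl = 5.08; W sinα = -3.7
Slice 2: Δl = 2.4/cos(-5.5°) = 2.411 m; N'_2 = 104·cos(-5.5°) − 18·2.411 = 60.1; c'Δl = 9.16; W sinα = -10.0
Slice 3: Δl = 2.4/cos4.4° = 2.407 m; N'_3 = 183·cos4.4° − 28·2.407 = 115.1; c'Δl = 9.15; W sinα = 14.0
Slice 4: Δl = 3.1/cos15.9° = 3.223 m; N'_4 = 272·cos15.9° − 38·3.223 = 139.1; c'Δl = 12.25; W sinα = 74.5
Slice 5: Δl = 2.2/cos27.7° = 2.485 m; N'_5 = 147·cos27.7° − 16·2.485 = 90.4; c'Δl = 9.44; W sinα = 68.3
Slice 6: Δl = 3.1/cos40.9° = 4.101 m; N'_6 = 97·cos40.9° − 13·4.101 = 20.0; c'Δl = 15.59; W sinα = 63.5
Σc'Δl = 60.7 kN/m; ΣN' = 438.9 kN/m; ΣW sinα = 206.7 kN/m
Resisting = 60.7 + 438.9·tan23.1° = 60.7 + 187.2 = 247.9 kN/m
FS = 247.9 / 206.7 = 1.199

FS = 1.20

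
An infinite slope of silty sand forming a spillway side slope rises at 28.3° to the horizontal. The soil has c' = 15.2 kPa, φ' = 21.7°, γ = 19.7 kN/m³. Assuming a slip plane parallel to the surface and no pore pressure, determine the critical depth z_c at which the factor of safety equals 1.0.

z_c = 7.08 m

Setting FS = 1.00 in FS = [c' + γz cos²β tanφ'] / [γz sinβ cosβ] and solving for z:
z = c' / [γ cosβ (FS·sinβ − cosβ·tanφ')]
  = 15.2 / [19.7·cos28.3°·(1.00·sin28.3° − cos28.3°·tan21.7°)]
  = 15.2 / [19.7·0.8805·(1.00·0.4741 − 0.8805·0.3979)]
  = 15.2 / 2.1457 = 7.084 m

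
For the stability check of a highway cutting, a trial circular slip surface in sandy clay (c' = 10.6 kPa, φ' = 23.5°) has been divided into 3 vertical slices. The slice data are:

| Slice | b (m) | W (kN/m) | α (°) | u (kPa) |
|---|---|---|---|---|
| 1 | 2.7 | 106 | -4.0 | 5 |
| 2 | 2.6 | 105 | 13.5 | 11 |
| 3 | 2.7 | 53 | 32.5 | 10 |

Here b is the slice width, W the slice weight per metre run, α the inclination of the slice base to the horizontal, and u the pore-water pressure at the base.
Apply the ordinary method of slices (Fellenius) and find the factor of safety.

FS = 3.69

Ordinary method of slices: FS = Σ[c'·Δl_i + (W_i cosα_i − u_i·Δl_i)·tanφ'] / Σ W_i sinα_i, with Δl_i = b_i / cosα_i.
Slice 1: Δl = 2.7/cos(-4.0°) = 2.707 m; N'_1 = 106·cos(-4.0°) − 5·2.707 = 92.2; c'Δl = 28.69; W sinα = -7.4
Slice 2: Δl = 2.6/cos13.5° = 2.674 m; N'_2 = 105·cos13.5° − 11·2.674 = 72.7; c'Δl = 28.34; W sinα = 24.5
Slice 3: Δl = 2.7/cos32.5° = 3.201 m; N'_3 = 53·cos32.5° − 10·3.201 = 12.7; c'Δl = 33.93; W sinα = 28.5
Σc'Δl = 91.0 kN/m; ΣN' = 177.6 kN/m; ΣW sinα = 45.6 kN/m
Resisting = 91.0 + 177.6·tan23.5° = 91.0 + 77.2 = 168.2 kN/m
FS = 168.2 / 45.6 = 3.689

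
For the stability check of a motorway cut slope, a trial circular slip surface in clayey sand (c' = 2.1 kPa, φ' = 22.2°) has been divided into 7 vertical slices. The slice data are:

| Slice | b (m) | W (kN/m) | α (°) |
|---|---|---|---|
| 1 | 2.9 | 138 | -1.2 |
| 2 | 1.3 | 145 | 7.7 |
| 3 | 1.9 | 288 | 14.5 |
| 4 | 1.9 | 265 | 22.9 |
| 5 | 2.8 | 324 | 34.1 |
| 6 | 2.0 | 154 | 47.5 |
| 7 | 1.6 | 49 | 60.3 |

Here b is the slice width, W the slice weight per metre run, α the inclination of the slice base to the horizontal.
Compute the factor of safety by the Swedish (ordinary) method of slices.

Ordinary method of slices: FS = Σ[c'·Δl_i + (W_i cosα_i)·tanφ'] / Σ W_i sinα_i, with Δl_i = b_i / cosα_i.
Slice 1: Δl = 2.9/cos(-1.2°) = 2.901 m; N'_1 = 138·cos(-1.2°) = 138.0; c'Δl = 6.09; W sinα = -2.9
Slice 2: Δl = 1.3/cos7.7° = 1.312 m; N'_2 = 145·cos7.7° = 143.7; c'Δl = 2.75; W sinα = 19.4
Slice 3: Δl = 1.9/cos14.5° = 1.963 m; N'_3 = 288·cos14.5° = 278.8; c'Δl = 4.12; W sinα = 72.1
Slice 4: Δl = 1.9/cos22.9° = 2.063 m; N'_4 = 265·cos22.9° = 244.1; c'Δl = 4.33; W sinα = 103.1
Slice 5: Δl = 2.8/cos34.1° = 3.381 m; N'_5 = 324·cos34.1° = 268.3; c'Δl = 7.10; W sinα = 181.6
Slice 6: Δl = 2.0/cos47.5° = 2.960 m; N'_6 = 154·cos47.5° = 104.0; c'Δl = 6.22; W sinα = 113.5
Slice 7: Δl = 1.6/cos60.3° = 3.229 m; N'_7 = 49·cos60.3° = 24.3; c'Δl = 6.78; W sinα = 42.6
Σc'Δl = 37.4 kN/m; ΣN' = 1201.2 kN/m; ΣW sinα = 529.5 kN/m
Resisting = 37.4 + 1201.2·tan22.2° = 37.4 + 490.2 = 527.6 kN/m
FS = 527.6 / 529.5 = 0.996

FS = 1.00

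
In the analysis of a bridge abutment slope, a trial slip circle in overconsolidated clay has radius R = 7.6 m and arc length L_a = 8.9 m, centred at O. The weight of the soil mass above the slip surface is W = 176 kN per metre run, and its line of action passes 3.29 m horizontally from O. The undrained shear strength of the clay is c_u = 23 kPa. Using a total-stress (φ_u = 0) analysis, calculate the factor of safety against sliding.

Taking moments about the centre O, the resisting moment is provided by the undrained shear strength acting along the arc:
M_R = c_u·L_a·R = 23·8.90·7.6 = 1555.7 kN·m/m
M_D = W·d = 176·3.29 = 579.0 kN·m/m
FS = M_R / M_D = 1555.7 / 579.0 = 2.687

FS = 2.69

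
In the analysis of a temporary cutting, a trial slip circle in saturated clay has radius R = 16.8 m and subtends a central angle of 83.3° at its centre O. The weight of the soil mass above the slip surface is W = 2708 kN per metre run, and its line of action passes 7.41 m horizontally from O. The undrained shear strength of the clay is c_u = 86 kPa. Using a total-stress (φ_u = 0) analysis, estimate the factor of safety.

FS = 1.76

Taking moments about the centre O, the resisting moment is provided by the undrained shear strength acting along the arc:
Arc length L_a = R·θ = 16.8·(83.3°·π/180) = 16.8·1.4539 = 24.42 m
M_R = c_u·L_a·R = 86·24.42·16.8 = 35289.0 kN·m/m
M_D = W·d = 2708·7.41 = 20066.3 kN·m/m
FS = M_R / M_D = 35289.0 / 20066.3 = 1.759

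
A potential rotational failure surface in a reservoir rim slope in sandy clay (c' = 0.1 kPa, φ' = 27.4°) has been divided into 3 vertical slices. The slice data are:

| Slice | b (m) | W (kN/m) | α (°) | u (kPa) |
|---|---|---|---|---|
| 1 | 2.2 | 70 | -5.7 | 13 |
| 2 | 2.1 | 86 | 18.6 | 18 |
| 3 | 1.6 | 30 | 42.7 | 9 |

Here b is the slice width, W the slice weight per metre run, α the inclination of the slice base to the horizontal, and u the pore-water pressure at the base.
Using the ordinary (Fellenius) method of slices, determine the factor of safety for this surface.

FS = 1.10

Ordinary method of slices: FS = Σ[c'·Δl_i + (W_i cosα_i − u_i·Δl_i)·tanφ'] / Σ W_i sinα_i, with Δl_i = b_i / cosα_i.
Slice 1: Δl = 2.2/cos(-5.7°) = 2.211 m; N'_1 = 70·cos(-5.7°) − 13·2.211 = 40.9; c'Δl = 0.22; W sinα = -7.0
Slice 2: Δl = 2.1/cos18.6° = 2.216 m; N'_2 = 86·cos18.6° − 18·2.216 = 41.6; c'Δl = 0.22; W sinα = 27.4
Slice 3: Δl = 1.6/cos42.7° = 2.177 m; N'_3 = 30·cos42.7° − 9·2.177 = 2.5; c'Δl = 0.22; W sinα = 20.3
Σc'Δl = 0.7 kN/m; ΣN' = 85.0 kN/m; ΣW sinα = 40.8 kN/m
Resisting = 0.7 + 85.0·tan27.4° = 0.7 + 44.1 = 44.7 kN/m
FS = 44.7 / 40.8 = 1.095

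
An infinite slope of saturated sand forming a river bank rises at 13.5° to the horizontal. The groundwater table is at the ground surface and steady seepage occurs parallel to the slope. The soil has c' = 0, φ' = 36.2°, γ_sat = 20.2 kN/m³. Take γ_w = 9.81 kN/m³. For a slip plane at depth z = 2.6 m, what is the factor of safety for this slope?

FS = 1.57

With seepage parallel to the slope and the water table at the surface, the effective normal stress on the slip plane uses the buoyant unit weight γ' = γ_sat − γ_w while the driving shear stress uses γ_sat:
FS = [c' + γ' z cos²β tanφ'] / [γ_sat z sinβ cosβ]
(For c' = 0 this reduces to FS = (γ'/γ_sat)·tanφ'/tanβ.)
γ' = 20.2 − 9.81 = 10.39 kN/m³
Numerator = 0.0 + 10.39·2.6·cos²13.5°·tan36.2° = 0.0 + 10.39·2.6·0.9455·0.7319 = 18.694 kPa
Denominator = 20.2·2.6·sin13.5°·cos13.5° = 20.2·2.6·0.2334·0.9724 = 11.922 kPa
FS = 18.694 / 11.922 = 1.568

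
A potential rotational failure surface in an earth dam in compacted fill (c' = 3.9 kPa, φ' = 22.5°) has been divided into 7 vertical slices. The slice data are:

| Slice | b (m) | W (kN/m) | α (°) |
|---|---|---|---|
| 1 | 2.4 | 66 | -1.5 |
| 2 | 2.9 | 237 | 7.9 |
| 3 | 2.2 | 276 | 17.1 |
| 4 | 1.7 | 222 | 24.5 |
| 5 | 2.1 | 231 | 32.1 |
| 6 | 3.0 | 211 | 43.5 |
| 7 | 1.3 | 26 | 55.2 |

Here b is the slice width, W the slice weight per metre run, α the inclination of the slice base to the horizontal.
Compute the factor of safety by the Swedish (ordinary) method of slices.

FS = 1.09

Ordinary method of slices: FS = Σ[c'·Δl_i + (W_i cosα_i)·tanφ'] / Σ W_i sinα_i, with Δl_i = b_i / cosα_i.
Slice 1: Δl = 2.4/cos(-1.5°) = 2.401 m; N'_1 = 66·cos(-1.5°) = 66.0; c'Δl = 9.36; W sinα = -1.7
Slice 2: Δl = 2.9/cos7.9° = 2.928 m; N'_2 = 237·cos7.9° = 234.8; c'Δl = 11.42; W sinα = 32.6
Slice 3: Δl = 2.2/cos17.1° = 2.302 m; N'_3 = 276·cos17.1° = 263.8; c'Δl = 8.98; W sinα = 81.2
Slice 4: Δl = 1.7/cos24.5° = 1.868 m; N'_4 = 222·cos24.5° = 202.0; c'Δl = 7.29; W sinα = 92.1
Slice 5: Δl = 2.1/cos32.1° = 2.479 m; N'_5 = 231·cos32.1° = 195.7; c'Δl = 9.67; W sinα = 122.8
Slice 6: Δl = 3.0/cos43.5° = 4.136 m; N'_6 = 211·cos43.5° = 153.1; c'Δl = 16.13; W sinα = 145.2
Slice 7: Δl = 1.3/cos55.2° = 2.278 m; N'_7 = 26·cos55.2° = 14.8; c'Δl = 8.88; W sinα = 21.3
Σc'Δl = 71.7 kN/m; ΣN' = 1130.1 kN/m; ΣW sinα = 493.4 kN/m
Resisting = 71.7 + 1130.1·tan22.5° = 71.7 + 468.1 = 539.8 kN/m
FS = 539.8 / 493.4 = 1.094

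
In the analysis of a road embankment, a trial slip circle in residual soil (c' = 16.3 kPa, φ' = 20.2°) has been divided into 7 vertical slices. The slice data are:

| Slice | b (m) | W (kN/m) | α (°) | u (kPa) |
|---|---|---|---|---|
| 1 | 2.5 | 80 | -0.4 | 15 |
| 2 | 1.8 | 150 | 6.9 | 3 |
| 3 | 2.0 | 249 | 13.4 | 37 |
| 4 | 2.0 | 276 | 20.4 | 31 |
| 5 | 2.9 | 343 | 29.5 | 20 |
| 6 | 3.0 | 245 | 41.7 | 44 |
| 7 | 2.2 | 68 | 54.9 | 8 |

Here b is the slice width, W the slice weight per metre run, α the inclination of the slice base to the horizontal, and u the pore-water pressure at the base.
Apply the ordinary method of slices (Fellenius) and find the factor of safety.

FS = 1.09

Ordinary method of slices: FS = Σ[c'·Δl_i + (W_i cosα_i − u_i·Δl_i)·tanφ'] / Σ W_i sinα_i, with Δl_i = b_i / cosα_i.
Slice 1: Δl = 2.5/cos(-0.4°) = 2.500 m; N'_1 = 80·cos(-0.4°) − 15·2.500 = 42.5; c'Δl = 40.75; W sinα = -0.6
Slice 2: Δl = 1.8/cos6.9° = 1.813 m; N'_2 = 150·cos6.9° − 3·1.813 = 143.5; c'Δl = 29.55; W sinα = 18.0
Slice 3: Δl = 2.0/cos13.4° = 2.056 m; N'_3 = 249·cos13.4° − 37·2.056 = 166.2; c'Δl = 33.51; W sinα = 57.7
Slice 4: Δl = 2.0/cos20.4° = 2.134 m; N'_4 = 276·cos20.4° − 31·2.134 = 192.5; c'Δl = 34.78; W sinα = 96.2
Slice 5: Δl = 2.9/cos29.5° = 3.332 m; N'_5 = 343·cos29.5° − 20·3.332 = 231.9; c'Δl = 54.31; W sinα = 168.9
Slice 6: Δl = 3.0/cos41.7° = 4.018 m; N'_6 = 245·cos41.7° − 44·4.018 = 6.1; c'Δl = 65.49; W sinα = 163.0
Slice 7: Δl = 2.2/cos54.9° = 3.826 m; N'_7 = 68·cos54.9° − 8·3.826 = 8.5; c'Δl = 62.36; W sinα = 55.6
Σc'Δl = 320.8 kN/m; ΣN' = 791.2 kN/m; ΣW sinα = 558.9 kN/m
Resisting = 320.8 + 791.2·tan20.2° = 320.8 + 291.1 = 611.9 kN/m
FS = 611.9 / 558.9 = 1.095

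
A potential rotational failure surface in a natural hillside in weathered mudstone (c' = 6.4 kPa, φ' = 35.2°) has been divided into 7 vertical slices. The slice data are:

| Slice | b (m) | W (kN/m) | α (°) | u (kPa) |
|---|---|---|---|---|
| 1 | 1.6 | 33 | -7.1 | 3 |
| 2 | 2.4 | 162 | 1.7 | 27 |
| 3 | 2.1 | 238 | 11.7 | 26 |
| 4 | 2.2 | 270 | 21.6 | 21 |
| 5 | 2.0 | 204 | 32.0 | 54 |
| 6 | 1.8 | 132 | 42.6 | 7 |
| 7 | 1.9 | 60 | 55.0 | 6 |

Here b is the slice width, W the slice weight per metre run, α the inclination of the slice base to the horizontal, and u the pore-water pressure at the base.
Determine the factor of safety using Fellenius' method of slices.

FS = 1.42

Ordinary method of slices: FS = Σ[c'·Δl_i + (W_i cosα_i − u_i·Δl_i)·tanφ'] / Σ W_i sinα_i, with Δl_i = b_i / cosα_i.
Slice 1: Δl = 1.6/cos(-7.1°) = 1.612 m; N'_1 = 33·cos(-7.1°) − 3·1.612 = 27.9; c'Δl = 10.32; W sinα = -4.1
Slice 2: Δl = 2.4/cos1.7° = 2.401 m; N'_2 = 162·cos1.7° − 27·2.401 = 97.1; c'Δl = 15.37; W sinα = 4.8
Slice 3: Δl = 2.1/cos11.7° = 2.145 m; N'_3 = 238·cos11.7° − 26·2.145 = 177.3; c'Δl = 13.73; W sinα = 48.3
Slice 4: Δl = 2.2/cos21.6° = 2.366 m; N'_4 = 270·cos21.6° − 21·2.366 = 201.4; c'Δl = 15.14; W sinα = 99.4
Slice 5: Δl = 2.0/cos32.0° = 2.358 m; N'_5 = 204·cos32.0° − 54·2.358 = 45.7; c'Δl = 15.09; W sinα = 108.1
Slice 6: Δl = 1.8/cos42.6° = 2.445 m; N'_6 = 132·cos42.6° − 7·2.445 = 80.0; c'Δl = 15.65; W sinα = 89.3
Slice 7: Δl = 1.9/cos55.0° = 3.313 m; N'_7 = 60·cos55.0° − 6·3.313 = 14.5; c'Δl = 21.20; W sinα = 49.1
Σc'Δl = 106.5 kN/m; ΣN' = 643.9 kN/m; ΣW sinα = 395.0 kN/m
Resisting = 106.5 + 643.9·tan35.2° = 106.5 + 454.2 = 560.7 kN/m
FS = 560.7 / 395.0 = 1.420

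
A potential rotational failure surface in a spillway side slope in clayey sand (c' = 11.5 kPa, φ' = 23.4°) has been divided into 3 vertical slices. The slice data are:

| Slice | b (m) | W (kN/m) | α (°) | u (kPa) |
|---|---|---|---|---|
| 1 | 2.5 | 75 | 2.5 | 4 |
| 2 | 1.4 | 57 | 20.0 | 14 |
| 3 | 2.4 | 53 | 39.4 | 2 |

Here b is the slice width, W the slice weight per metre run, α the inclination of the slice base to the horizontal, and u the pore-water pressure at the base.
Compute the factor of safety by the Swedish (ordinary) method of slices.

FS = 2.46

Ordinary method of slices: FS = Σ[c'·Δl_i + (W_i cosα_i − u_i·Δl_i)·tanφ'] / Σ W_i sinα_i, with Δl_i = b_i / cosα_i.
Slice 1: Δl = 2.5/cos2.5° = 2.502 m; N'_1 = 75·cos2.5° − 4·2.502 = 64.9; c'Δl = 28.78; W sinα = 3.3
Slice 2: Δl = 1.4/cos20.0° = 1.490 m; N'_2 = 57·cos20.0° − 14·1.490 = 32.7; c'Δl = 17.13; W sinα = 19.5
Slice 3: Δl = 2.4/cos39.4° = 3.106 m; N'_3 = 53·cos39.4° − 2·3.106 = 34.7; c'Δl = 35.72; W sinα = 33.6
Σc'Δl = 81.6 kN/m; ΣN' = 132.4 kN/m; ΣW sinα = 56.4 kN/m
Resisting = 81.6 + 132.4·tan23.4° = 81.6 + 57.3 = 138.9 kN/m
FS = 138.9 / 56.4 = 2.463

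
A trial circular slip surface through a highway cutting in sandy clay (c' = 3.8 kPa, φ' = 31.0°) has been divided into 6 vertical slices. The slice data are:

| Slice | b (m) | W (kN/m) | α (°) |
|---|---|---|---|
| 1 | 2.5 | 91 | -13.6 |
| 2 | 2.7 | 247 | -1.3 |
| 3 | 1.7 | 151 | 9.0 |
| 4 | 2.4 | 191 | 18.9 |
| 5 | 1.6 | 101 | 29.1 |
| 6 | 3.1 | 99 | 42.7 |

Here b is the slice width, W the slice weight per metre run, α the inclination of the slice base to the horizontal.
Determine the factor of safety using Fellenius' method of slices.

FS = 3.18

Ordinary method of slices: FS = Σ[c'·Δl_i + (W_i cosα_i)·tanφ'] / Σ W_i sinα_i, with Δl_i = b_i / cosα_i.
Slice 1: Δl = 2.5/cos(-13.6°) = 2.572 m; N'_1 = 91·cos(-13.6°) = 88.4; c'Δl = 9.77; W sinα = -21.4
Slice 2: Δl = 2.7/cos(-1.3°) = 2.701 m; N'_2 = 247·cos(-1.3°) = 246.9; c'Δl = 10.26; W sinα = -5.6
Slice 3: Δl = 1.7/cos9.0° = 1.721 m; N'_3 = 151·cos9.0° = 149.1; c'Δl = 6.54; W sinα = 23.6
Slice 4: Δl = 2.4/cos18.9° = 2.537 m; N'_4 = 191·cos18.9° = 180.7; c'Δl = 9.64; W sinα = 61.9
Slice 5: Δl = 1.6/cos29.1° = 1.831 m; N'_5 = 101·cos29.1° = 88.3; c'Δl = 6.96; W sinα = 49.1
Slice 6: Δl = 3.1/cos42.7° = 4.218 m; N'_6 = 99·cos42.7° = 72.8; c'Δl = 16.03; W sinα = 67.1
Σc'Δl = 59.2 kN/m; ΣN' = 826.2 kN/m; ΣW sinα = 174.7 kN/m
Resisting = 59.2 + 826.2·tan31.0° = 59.2 + 496.5 = 555.7 kN/m
FS = 555.7 / 174.7 = 3.180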